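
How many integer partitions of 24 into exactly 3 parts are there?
p(24, 3 parts) = 48

Partitions of n into exactly k parts are in bijection with partitions of n − k into at most k parts (subtract 1 from each part). So p(24, exactly 3) = p(21, parts ≤ 3). Computing via the recurrence p(m, j) = p(m, j−1) + p(m−j, j) gives 48.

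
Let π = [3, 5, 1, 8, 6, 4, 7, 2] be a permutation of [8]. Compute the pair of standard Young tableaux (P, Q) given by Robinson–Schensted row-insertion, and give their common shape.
P = [1, 2, 6, 7] / [3, 4] / [5] / [8];  Q = [1, 2, 4, 7] / [3, 5] / [6] / [8];  common shape = (4, 2, 1, 1)

Row-insert the values π_1, π_2, … into P one at a time, bumping the leftmost entry strictly greater than the inserted value down to the next row. The recording tableau Q records, in position (i, j), the step at which that cell was added to P.
  Insert 3 (step 1): P = [3];  Q = [1]
  Insert 5 (step 2): P = [3, 5];  Q = [1, 2]
  Insert 1 (step 3): P = [1, 5] / [3];  Q = [1, 2] / [3]
  Insert 8 (step 4): P = [1, 5, 8] / [3];  Q = [1, 2, 4] / [3]
  Insert 6 (step 5): P = [1, 5, 6] / [3, 8];  Q = [1, 2, 4] / [3, 5]
  Insert 4 (step 6): P = [1, 4, 6] / [3, 5] / [8];  Q = [1, 2, 4] / [3, 5] / [6]
  Insert 7 (step 7): P = [1, 4, 6, 7] / [3, 5] / [8];  Q = [1, 2, 4, 7] / [3, 5] / [6]
  Insert 2 (step 8): P = [1, 2, 6, 7] / [3, 4] / [5] / [8];  Q = [1, 2, 4, 7] / [3, 5] / [6] / [8]
Final shape: (4, 2, 1, 1).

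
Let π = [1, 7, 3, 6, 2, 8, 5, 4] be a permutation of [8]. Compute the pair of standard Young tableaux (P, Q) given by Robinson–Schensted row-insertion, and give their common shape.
P = [1, 2, 4, 8] / [3, 5] / [6] / [7];  Q = [1, 2, 4, 6] / [3, 7] / [5] / [8];  common shape = (4, 2, 1, 1)

Row-insert the values π_1, π_2, … into P one at a time, bumping the leftmost entry strictly greater than the inserted value down to the next row. The recording tableau Q records, in position (i, j), the step at which that cell was added to P.
  Insert 1 (step 1): P = [1];  Q = [1]
  Insert 7 (step 2): P = [1, 7];  Q = [1, 2]
  Insert 3 (step 3): P = [1, 3] / [7];  Q = [1, 2] / [3]
  Insert 6 (step 4): P = [1, 3, 6] / [7];  Q = [1, 2, 4] / [3]
  Insert 2 (step 5): P = [1, 2, 6] / [3] / [7];  Q = [1, 2, 4] / [3] / [5]
  Insert 8 (step 6): P = [1, 2, 6, 8] / [3] / [7];  Q = [1, 2, 4, 6] / [3] / [5]
  Insert 5 (step 7): P = [1, 2, 5, 8] / [3, 6] / [7];  Q = [1, 2, 4, 6] / [3, 7] / [5]
  Insert 4 (step 8): P = [1, 2, 4, 8] / [3, 5] / [6] / [7];  Q = [1, 2, 4, 6] / [3, 7] / [5] / [8]
Final shape: (4, 2, 1, 1).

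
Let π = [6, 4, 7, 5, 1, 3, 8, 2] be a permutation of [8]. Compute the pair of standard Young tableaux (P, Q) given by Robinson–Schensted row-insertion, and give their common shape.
P = [1, 2, 8] / [3, 5] / [4, 7] / [6];  Q = [1, 3, 7] / [2, 4] / [5, 6] / [8];  common shape = (3, 2, 2, 1)

Row-insert the values π_1, π_2, … into P one at a time, bumping the leftmost entry strictly greater than the inserted value down to the next row. The recording tableau Q records, in position (i, j), the step at which that cell was added to P.
  Insert 6 (step 1): P = [6];  Q = [1]
  Insert 4 (step 2): P = [4] / [6];  Q = [1] / [2]
  Insert 7 (step 3): P = [4, 7] / [6];  Q = [1, 3] / [2]
  Insert 5 (step 4): P = [4, 5] / [6, 7];  Q = [1, 3] / [2, 4]
  Insert 1 (step 5): P = [1, 5] / [4, 7] / [6];  Q = [1, 3] / [2, 4] / [5]
  Insert 3 (step 6): P = [1, 3] / [4, 5] / [6, 7];  Q = [1, 3] / [2, 4] / [5, 6]
  Insert 8 (step 7): P = [1, 3, 8] / [4, 5] / [6, 7];  Q = [1, 3, 7] / [2, 4] / [5, 6]
  Insert 2 (step 8): P = [1, 2, 8] / [3, 5] / [4, 7] / [6];  Q = [1, 3, 7] / [2, 4] / [5, 6] / [8]
Final shape: (3, 2, 2, 1).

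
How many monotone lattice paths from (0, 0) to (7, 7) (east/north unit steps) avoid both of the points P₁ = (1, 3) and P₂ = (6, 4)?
Number of paths = 1848

Inclusion–exclusion. Total paths: C(14, 7) = 3432. Through P₁: C(4, 1)·C(10, 6) = 840. Through P₂: C(10, 6)·C(4, 1) = 840. Since P₁ is strictly southwest of P₂, a monotone path through both must visit P₁ then P₂; paths through both = C(4, 1)·C(6, 5)·C(4, 1) = 96. Avoid both = 3432 − 840 − 840 + 96 = 1848.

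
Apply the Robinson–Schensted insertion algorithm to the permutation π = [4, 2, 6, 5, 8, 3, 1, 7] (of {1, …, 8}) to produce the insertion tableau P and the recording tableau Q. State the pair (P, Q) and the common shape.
P = [1, 3, 7] / [2, 5, 8] / [4] / [6];  Q = [1, 3, 5] / [2, 4, 8] / [6] / [7];  common shape = (3, 3, 1, 1)

Row-insert the values π_1, π_2, … into P one at a time, bumping the leftmost entry strictly greater than the inserted value down to the next row. The recording tableau Q records, in position (i, j), the step at which that cell was added to P.
  Insert 4 (step 1): P = [4];  Q = [1]
  Insert 2 (step 2): P = [2] / [4];  Q = [1] / [2]
  Insert 6 (step 3): P = [2, 6] / [4];  Q = [1, 3] / [2]
  Insert 5 (step 4): P = [2, 5] / [4, 6];  Q = [1, 3] / [2, 4]
  Insert 8 (step 5): P = [2, 5, 8] / [4, 6];  Q = [1, 3, 5] / [2, 4]
  Insert 3 (step 6): P = [2, 3, 8] / [4, 5] / [6];  Q = [1, 3, 5] / [2, 4] / [6]
  Insert 1 (step 7): P = [1, 3, 8] / [2, 5] / [4] / [6];  Q = [1, 3, 5] / [2, 4] / [6] / [7]
  Insert 7 (step 8): P = [1, 3, 7] / [2, 5, 8] / [4] / [6];  Q = [1, 3, 5] / [2, 4, 8] / [6] / [7]
Final shape: (3, 3, 1, 1).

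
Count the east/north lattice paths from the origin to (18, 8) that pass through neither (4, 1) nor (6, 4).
Number of paths = 689675

Inclusion–exclusion. Total paths: C(26, 18) = 1562275. Through P₁: C(5, 4)·C(21, 14) = 581400. Through P₂: C(10, 6)·C(16, 12) = 382200. Since P₁ is strictly southwest of P₂, a monotone path through both must visit P₁ then P₂; paths through both = C(5, 4)·C(5, 2)·C(16, 12) = 91000. Avoid both = 1562275 − 581400 − 382200 + 91000 = 689675.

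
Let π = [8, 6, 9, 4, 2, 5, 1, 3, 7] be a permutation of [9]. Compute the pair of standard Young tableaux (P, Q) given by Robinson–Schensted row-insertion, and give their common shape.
P = [1, 3, 7] / [2, 5] / [4, 9] / [6] / [8];  Q = [1, 3, 9] / [2, 6] / [4, 8] / [5] / [7];  common shape = (3, 2, 2, 1, 1)

Row-insert the values π_1, π_2, … into P one at a time, bumping the leftmost entry strictly greater than the inserted value down to the next row. The recording tableau Q records, in position (i, j), the step at which that cell was added to P.
  Insert 8 (step 1): P = [8];  Q = [1]
  Insert 6 (step 2): P = [6] / [8];  Q = [1] / [2]
  Insert 9 (step 3): P = [6, 9] / [8];  Q = [1, 3] / [2]
  Insert 4 (step 4): P = [4, 9] / [6] / [8];  Q = [1, 3] / [2] / [4]
  Insert 2 (step 5): P = [2, 9] / [4] / [6] / [8];  Q = [1, 3] / [2] / [4] / [5]
  Insert 5 (step 6): P = [2, 5] / [4, 9] / [6] / [8];  Q = [1, 3] / [2, 6] / [4] / [5]
  Insert 1 (step 7): P = [1, 5] / [2, 9] / [4] / [6] / [8];  Q = [1, 3] / [2, 6] / [4] / [5] / [7]
  Insert 3 (step 8): P = [1, 3] / [2, 5] / [4, 9] / [6] / [8];  Q = [1, 3] / [2, 6] / [4, 8] / [5] / [7]
  Insert 7 (step 9): P = [1, 3, 7] / [2, 5] / [4, 9] / [6] / [8];  Q = [1, 3, 9] / [2, 6] / [4, 8] / [5] / [7]
Final shape: (3, 2, 2, 1, 1).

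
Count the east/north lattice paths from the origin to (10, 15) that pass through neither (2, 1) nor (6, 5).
Number of paths = 2057198

Inclusion–exclusion. Total paths: C(25, 10) = 3268760. Through P₁: C(3, 2)·C(22, 8) = 959310. Through P₂: C(11, 6)·C(14, 4) = 462462. Since P₁ is strictly southwest of P₂, a monotone path through both must visit P₁ then P₂; paths through both = C(3, 2)·C(8, 4)·C(14, 4) = 210210. Avoid both = 3268760 − 959310 − 462462 + 210210 = 2057198.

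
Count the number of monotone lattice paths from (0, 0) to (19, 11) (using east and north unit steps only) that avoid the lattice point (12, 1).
Number of paths = 54374476

Total paths from (0, 0) to (19, 11): C(30, 19) = 54627300. Paths through (12, 1): (paths (0, 0) → (12, 1)) × (paths (12, 1) → (19, 11)) = C(13, 12) · C(17, 7) = 13 · 19448 = 252824. Avoidance count = 54627300 − 252824 = 54374476.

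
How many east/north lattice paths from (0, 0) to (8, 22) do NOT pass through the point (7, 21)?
Number of paths = 3484845

Total paths from (0, 0) to (8, 22): C(30, 8) = 5852925. Paths through (7, 21): (paths (0, 0) → (7, 21)) × (paths (7, 21) → (8, 22)) = C(28, 7) · C(2, 1) = 1184040 · 2 = 2368080. Avoidance count = 5852925 − 2368080 = 3484845.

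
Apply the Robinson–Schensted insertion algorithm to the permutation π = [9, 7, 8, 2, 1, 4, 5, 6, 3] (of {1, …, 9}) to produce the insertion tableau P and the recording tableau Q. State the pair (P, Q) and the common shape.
P = [1, 3, 5, 6] / [2, 4] / [7, 8] / [9];  Q = [1, 3, 7, 8] / [2, 6] / [4, 9] / [5];  common shape = (4, 2, 2, 1)

Row-insert the values π_1, π_2, … into P one at a time, bumping the leftmost entry strictly greater than the inserted value down to the next row. The recording tableau Q records, in position (i, j), the step at which that cell was added to P.
  Insert 9 (step 1): P = [9];  Q = [1]
  Insert 7 (step 2): P = [7] / [9];  Q = [1] / [2]
  Insert 8 (step 3): P = [7, 8] / [9];  Q = [1, 3] / [2]
  Insert 2 (step 4): P = [2, 8] / [7] / [9];  Q = [1, 3] / [2] / [4]
  Insert 1 (step 5): P = [1, 8] / [2] / [7] / [9];  Q = [1, 3] / [2] / [4] / [5]
  Insert 4 (step 6): P = [1, 4] / [2, 8] / [7] / [9];  Q = [1, 3] / [2, 6] / [4] / [5]
  Insert 5 (step 7): P = [1, 4, 5] / [2, 8] / [7] / [9];  Q = [1, 3, 7] / [2, 6] / [4] / [5]
  Insert 6 (step 8): P = [1, 4, 5, 6] / [2, 8] / [7] / [9];  Q = [1, 3, 7, 8] / [2, 6] / [4] / [5]
  Insert 3 (step 9): P = [1, 3, 5, 6] / [2, 4] / [7, 8] / [9];  Q = [1, 3, 7, 8] / [2, 6] / [4, 9] / [5]
Final shape: (4, 2, 2, 1).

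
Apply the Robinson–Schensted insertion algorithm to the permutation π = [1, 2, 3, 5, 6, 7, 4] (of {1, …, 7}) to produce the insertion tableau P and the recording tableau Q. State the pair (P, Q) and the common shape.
P = [1, 2, 3, 4, 6, 7] / [5];  Q = [1, 2, 3, 4, 5, 6] / [7];  common shape = (6, 1)

Row-insert the values π_1, π_2, … into P one at a time, bumping the leftmost entry strictly greater than the inserted value down to the next row. The recording tableau Q records, in position (i, j), the step at which that cell was added to P.
  Insert 1 (step 1): P = [1];  Q = [1]
  Insert 2 (step 2): P = [1, 2];  Q = [1, 2]
  Insert 3 (step 3): P = [1, 2, 3];  Q = [1, 2, 3]
  Insert 5 (step 4): P = [1, 2, 3, 5];  Q = [1, 2, 3, 4]
  Insert 6 (step 5): P = [1, 2, 3, 5, 6];  Q = [1, 2, 3, 4, 5]
  Insert 7 (step 6): P = [1, 2, 3, 5, 6, 7];  Q = [1, 2, 3, 4, 5, 6]
  Insert 4 (step 7): P = [1, 2, 3, 4, 6, 7] / [5];  Q = [1, 2, 3, 4, 5, 6] / [7]
Final shape: (6, 1).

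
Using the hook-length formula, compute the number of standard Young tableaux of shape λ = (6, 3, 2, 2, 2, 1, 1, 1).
# SYT of shape (6, 3, 2, 2, 2, 1, 1, 1) = 5361664

Hook-length formula: f^λ = n! / Π hook(c), product over all cells c of the Young diagram. For λ = (6, 3, 2, 2, 2, 1, 1, 1), n = 18 boxes. Hook lengths by row (left-to-right, top-to-bottom): [13, 9, 5, 3, 2, 1]; [9, 5, 1]; [7, 3]; [6, 2]; [5, 1]; [3]; [2]; [1]. Product of hooks = 1194102000. So f^λ = 18! / 1194102000 = 6402373705728000 / 1194102000 = 5361664.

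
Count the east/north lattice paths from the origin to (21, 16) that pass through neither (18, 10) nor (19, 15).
Number of paths = 6441746850

Inclusion–exclusion. Total paths: C(37, 21) = 12875774670. Through P₁: C(28, 18)·C(9, 3) = 1102341240. Through P₂: C(34, 19)·C(3, 2) = 5567902560. Since P₁ is strictly southwest of P₂, a monotone path through both must visit P₁ then P₂; paths through both = C(28, 18)·C(6, 1)·C(3, 2) = 236215980. Avoid both = 12875774670 − 1102341240 − 5567902560 + 236215980 = 6441746850.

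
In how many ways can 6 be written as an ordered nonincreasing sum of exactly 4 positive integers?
p(6, 4 parts) = 2

Partitions of n into exactly k parts ↔ partitions of n − k into at most k parts (subtract 1 from each part). For n = 6, k = 4, the partitions are: 3+1+1+1, 2+2+1+1. Count = 2.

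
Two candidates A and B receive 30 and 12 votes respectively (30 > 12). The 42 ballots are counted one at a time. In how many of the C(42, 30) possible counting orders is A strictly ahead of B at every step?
Strict-lead orderings = 4739192952

Total orderings of the 42 votes with 30 for A: C(42, 30) = 11058116888. By the Bertrand ballot formula (Cycle Lemma / reflection principle), the number of orderings in which A is strictly ahead of B throughout is (p − q)/(p + q) · C(p + q, p) = (30 − 12)/(30 + 12) · 11058116888 = 4739192952.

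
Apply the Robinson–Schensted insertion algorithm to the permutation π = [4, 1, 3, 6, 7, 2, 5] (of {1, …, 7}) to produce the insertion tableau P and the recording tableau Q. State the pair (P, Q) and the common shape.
P = [1, 2, 5, 7] / [3, 6] / [4];  Q = [1, 3, 4, 5] / [2, 7] / [6];  common shape = (4, 2, 1)

Row-insert the values π_1, π_2, … into P one at a time, bumping the leftmost entry strictly greater than the inserted value down to the next row. The recording tableau Q records, in position (i, j), the step at which that cell was added to P.
  Insert 4 (step 1): P = [4];  Q = [1]
  Insert 1 (step 2): P = [1] / [4];  Q = [1] / [2]
  Insert 3 (step 3): P = [1, 3] / [4];  Q = [1, 3] / [2]
  Insert 6 (step 4): P = [1, 3, 6] / [4];  Q = [1, 3, 4] / [2]
  Insert 7 (step 5): P = [1, 3, 6, 7] / [4];  Q = [1, 3, 4, 5] / [2]
  Insert 2 (step 6): P = [1, 2, 6, 7] / [3] / [4];  Q = [1, 3, 4, 5] / [2] / [6]
  Insert 5 (step 7): P = [1, 2, 5, 7] / [3, 6] / [4];  Q = [1, 3, 4, 5] / [2, 7] / [6]
Final shape: (4, 2, 1).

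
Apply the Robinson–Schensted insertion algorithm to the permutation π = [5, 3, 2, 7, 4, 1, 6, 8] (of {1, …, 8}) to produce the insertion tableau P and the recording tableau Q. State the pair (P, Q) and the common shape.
P = [1, 4, 6, 8] / [2, 7] / [3] / [5];  Q = [1, 4, 7, 8] / [2, 5] / [3] / [6];  common shape = (4, 2, 1, 1)

Row-insert the values π_1, π_2, … into P one at a time, bumping the leftmost entry strictly greater than the inserted value down to the next row. The recording tableau Q records, in position (i, j), the step at which that cell was added to P.
  Insert 5 (step 1): P = [5];  Q = [1]
  Insert 3 (step 2): P = [3] / [5];  Q = [1] / [2]
  Insert 2 (step 3): P = [2] / [3] / [5];  Q = [1] / [2] / [3]
  Insert 7 (step 4): P = [2, 7] / [3] / [5];  Q = [1, 4] / [2] / [3]
  Insert 4 (step 5): P = [2, 4] / [3, 7] / [5];  Q = [1, 4] / [2, 5] / [3]
  Insert 1 (step 6): P = [1, 4] / [2, 7] / [3] / [5];  Q = [1, 4] / [2, 5] / [3] / [6]
  Insert 6 (step 7): P = [1, 4, 6] / [2, 7] / [3] / [5];  Q = [1, 4, 7] / [2, 5] / [3] / [6]
  Insert 8 (step 8): P = [1, 4, 6, 8] / [2, 7] / [3] / [5];  Q = [1, 4, 7, 8] / [2, 5] / [3] / [6]
Final shape: (4, 2, 1, 1).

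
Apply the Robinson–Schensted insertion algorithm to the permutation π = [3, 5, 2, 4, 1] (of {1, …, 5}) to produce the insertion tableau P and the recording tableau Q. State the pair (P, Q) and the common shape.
P = [1, 4] / [2, 5] / [3];  Q = [1, 2] / [3, 4] / [5];  common shape = (2, 2, 1)

Row-insert the values π_1, π_2, … into P one at a time, bumping the leftmost entry strictly greater than the inserted value down to the next row. The recording tableau Q records, in position (i, j), the step at which that cell was added to P.
  Insert 3 (step 1): P = [3];  Q = [1]
  Insert 5 (step 2): P = [3, 5];  Q = [1, 2]
  Insert 2 (step 3): P = [2, 5] / [3];  Q = [1, 2] / [3]
  Insert 4 (step 4): P = [2, 4] / [3, 5];  Q = [1, 2] / [3, 4]
  Insert 1 (step 5): P = [1, 4] / [2, 5] / [3];  Q = [1, 2] / [3, 4] / [5]
Final shape: (2, 2, 1).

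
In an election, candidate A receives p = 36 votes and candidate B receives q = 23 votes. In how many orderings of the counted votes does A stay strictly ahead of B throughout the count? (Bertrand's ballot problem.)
Strict-lead orderings = 3177498557750790

Total orderings of the 59 votes with 36 for A: C(59, 36) = 14420954992868970. By the Bertrand ballot formula (Cycle Lemma / reflection principle), the number of orderings in which A is strictly ahead of B throughout is (p − q)/(p + q) · C(p + q, p) = (36 − 23)/(36 + 23) · 14420954992868970 = 3177498557750790.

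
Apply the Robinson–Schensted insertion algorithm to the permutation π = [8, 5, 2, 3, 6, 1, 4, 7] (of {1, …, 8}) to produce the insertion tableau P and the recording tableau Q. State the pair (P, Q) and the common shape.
P = [1, 3, 4, 7] / [2, 6] / [5] / [8];  Q = [1, 4, 5, 8] / [2, 7] / [3] / [6];  common shape = (4, 2, 1, 1)

Row-insert the values π_1, π_2, … into P one at a time, bumping the leftmost entry strictly greater than the inserted value down to the next row. The recording tableau Q records, in position (i, j), the step at which that cell was added to P.
  Insert 8 (step 1): P = [8];  Q = [1]
  Insert 5 (step 2): P = [5] / [8];  Q = [1] / [2]
  Insert 2 (step 3): P = [2] / [5] / [8];  Q = [1] / [2] / [3]
  Insert 3 (step 4): P = [2, 3] / [5] / [8];  Q = [1, 4] / [2] / [3]
  Insert 6 (step 5): P = [2, 3, 6] / [5] / [8];  Q = [1, 4, 5] / [2] / [3]
  Insert 1 (step 6): P = [1, 3, 6] / [2] / [5] / [8];  Q = [1, 4, 5] / [2] / [3] / [6]
  Insert 4 (step 7): P = [1, 3, 4] / [2, 6] / [5] / [8];  Q = [1, 4, 5] / [2, 7] / [3] / [6]
  Insert 7 (step 8): P = [1, 3, 4, 7] / [2, 6] / [5] / [8];  Q = [1, 4, 5, 8] / [2, 7] / [3] / [6]
Final shape: (4, 2, 1, 1).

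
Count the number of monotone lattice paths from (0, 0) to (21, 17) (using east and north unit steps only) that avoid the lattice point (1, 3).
Number of paths = 23213240820

Total paths from (0, 0) to (21, 17): C(38, 21) = 28781143380. Paths through (1, 3): (paths (0, 0) → (1, 3)) × (paths (1, 3) → (21, 17)) = C(4, 1) · C(34, 20) = 4 · 1391975640 = 5567902560. Avoidance count = 28781143380 − 5567902560 = 23213240820.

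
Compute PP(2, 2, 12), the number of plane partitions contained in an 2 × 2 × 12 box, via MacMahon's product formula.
PP(2, 2, 12) = 3185

Evaluate the triple product over i = 1..2, j = 1..2, k = 1..12. The factors are (2/1) · (3/2) · (4/3) · (5/4) · (6/5) · (7/6) · (8/7) · (9/8) · … (48 factors total). The numerators and denominators telescope so the product is an integer; carrying out the multiplication exactly gives PP(2, 2, 12) = 3185.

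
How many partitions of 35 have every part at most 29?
p(35, parts ≤ 29) = 14864

Use the recurrence p(n, m) = p(n, m−1) + p(n−m, m): either the largest part is < m (count p(n, m−1)) or the largest part is exactly m (remove one copy of m, count p(n−m, m)). With p(0, ·) = 1 this gives p(35, parts ≤ 29) = 14864. (By conjugating Young diagrams, this also counts partitions of 35 into at most 29 parts.)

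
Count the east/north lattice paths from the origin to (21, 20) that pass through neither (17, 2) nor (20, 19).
Number of paths = 131281547415

Inclusion–exclusion. Total paths: C(41, 21) = 269128937220. Through P₁: C(19, 17)·C(22, 4) = 1250865. Through P₂: C(39, 20)·C(2, 1) = 137846528820. Since P₁ is strictly southwest of P₂, a monotone path through both must visit P₁ then P₂; paths through both = C(19, 17)·C(20, 3)·C(2, 1) = 389880. Avoid both = 269128937220 − 1250865 − 137846528820 + 389880 = 131281547415.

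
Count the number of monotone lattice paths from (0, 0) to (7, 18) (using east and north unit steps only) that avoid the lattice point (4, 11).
Number of paths = 316900

Total paths from (0, 0) to (7, 18): C(25, 7) = 480700. Paths through (4, 11): (paths (0, 0) → (4, 11)) × (paths (4, 11) → (7, 18)) = C(15, 4) · C(10, 3) = 1365 · 120 = 163800. Avoidance count = 480700 − 163800 = 316900.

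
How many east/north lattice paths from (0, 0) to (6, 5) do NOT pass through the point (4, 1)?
Number of paths = 387

Total paths from (0, 0) to (6, 5): C(11, 6) = 462. Paths through (4, 1): (paths (0, 0) → (4, 1)) × (paths (4, 1) → (6, 5)) = C(5, 4) · C(6, 2) = 5 · 15 = 75. Avoidance count = 462 − 75 = 387.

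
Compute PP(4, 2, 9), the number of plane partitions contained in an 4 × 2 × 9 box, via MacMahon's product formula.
PP(4, 2, 9) = 143143

Evaluate the triple product over i = 1..4, j = 1..2, k = 1..9. The factors are (2/1) · (3/2) · (4/3) · (5/4) · (6/5) · (7/6) · (8/7) · (9/8) · … (72 factors total). The numerators and denominators telescope so the product is an integer; carrying out the multiplication exactly gives PP(4, 2, 9) = 143143.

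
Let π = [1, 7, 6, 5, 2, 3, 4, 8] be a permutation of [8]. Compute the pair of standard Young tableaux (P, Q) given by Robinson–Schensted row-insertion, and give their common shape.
P = [1, 2, 3, 4, 8] / [5] / [6] / [7];  Q = [1, 2, 6, 7, 8] / [3] / [4] / [5];  common shape = (5, 1, 1, 1)

Row-insert the values π_1, π_2, … into P one at a time, bumping the leftmost entry strictly greater than the inserted value down to the next row. The recording tableau Q records, in position (i, j), the step at which that cell was added to P.
  Insert 1 (step 1): P = [1];  Q = [1]
  Insert 7 (step 2): P = [1, 7];  Q = [1, 2]
  Insert 6 (step 3): P = [1, 6] / [7];  Q = [1, 2] / [3]
  Insert 5 (step 4): P = [1, 5] / [6] / [7];  Q = [1, 2] / [3] / [4]
  Insert 2 (step 5): P = [1, 2] / [5] / [6] / [7];  Q = [1, 2] / [3] / [4] / [5]
  Insert 3 (step 6): P = [1, 2, 3] / [5] / [6] / [7];  Q = [1, 2, 6] / [3] / [4] / [5]
  Insert 4 (step 7): P = [1, 2, 3, 4] / [5] / [6] / [7];  Q = [1, 2, 6, 7] / [3] / [4] / [5]
  Insert 8 (step 8): P = [1, 2, 3, 4, 8] / [5] / [6] / [7];  Q = [1, 2, 6, 7, 8] / [3] / [4] / [5]
Final shape: (5, 1, 1, 1).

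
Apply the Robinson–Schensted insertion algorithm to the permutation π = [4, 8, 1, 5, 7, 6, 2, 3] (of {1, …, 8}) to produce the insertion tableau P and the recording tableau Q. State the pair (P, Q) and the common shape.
P = [1, 2, 3] / [4, 5, 6] / [7] / [8];  Q = [1, 2, 5] / [3, 4, 8] / [6] / [7];  common shape = (3, 3, 1, 1)

Row-insert the values π_1, π_2, … into P one at a time, bumping the leftmost entry strictly greater than the inserted value down to the next row. The recording tableau Q records, in position (i, j), the step at which that cell was added to P.
  Insert 4 (step 1): P = [4];  Q = [1]
  Insert 8 (step 2): P = [4, 8];  Q = [1, 2]
  Insert 1 (step 3): P = [1, 8] / [4];  Q = [1, 2] / [3]
  Insert 5 (step 4): P = [1, 5] / [4, 8];  Q = [1, 2] / [3, 4]
  Insert 7 (step 5): P = [1, 5, 7] / [4, 8];  Q = [1, 2, 5] / [3, 4]
  Insert 6 (step 6): P = [1, 5, 6] / [4, 7] / [8];  Q = [1, 2, 5] / [3, 4] / [6]
  Insert 2 (step 7): P = [1, 2, 6] / [4, 5] / [7] / [8];  Q = [1, 2, 5] / [3, 4] / [6] / [7]
  Insert 3 (step 8): P = [1, 2, 3] / [4, 5, 6] / [7] / [8];  Q = [1, 2, 5] / [3, 4, 8] / [6] / [7]
Final shape: (3, 3, 1, 1).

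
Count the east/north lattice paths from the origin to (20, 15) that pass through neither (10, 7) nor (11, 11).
Number of paths = 1962080296

Inclusion–exclusion. Total paths: C(35, 20) = 3247943160. Through P₁: C(17, 10)·C(18, 10) = 851005584. Through P₂: C(22, 11)·C(13, 9) = 504383880. Since P₁ is strictly southwest of P₂, a monotone path through both must visit P₁ then P₂; paths through both = C(17, 10)·C(5, 1)·C(13, 9) = 69526600. Avoid both = 3247943160 − 851005584 − 504383880 + 69526600 = 1962080296.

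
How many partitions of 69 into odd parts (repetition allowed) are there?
p_odd(69) = 27130

Enumerate partitions using only odd parts via the recurrence o(n, m) = o(n, m−2) + o(n−m, m) over odd m, starting from the largest odd part ≤ n. This gives p_odd(69) = 27130. (Euler's theorem: equals the count of distinct-part partitions.)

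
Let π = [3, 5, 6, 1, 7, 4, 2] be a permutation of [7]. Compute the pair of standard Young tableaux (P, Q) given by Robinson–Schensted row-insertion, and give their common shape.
P = [1, 2, 6, 7] / [3, 4] / [5];  Q = [1, 2, 3, 5] / [4, 6] / [7];  common shape = (4, 2, 1)

Row-insert the values π_1, π_2, … into P one at a time, bumping the leftmost entry strictly greater than the inserted value down to the next row. The recording tableau Q records, in position (i, j), the step at which that cell was added to P.
  Insert 3 (step 1): P = [3];  Q = [1]
  Insert 5 (step 2): P = [3, 5];  Q = [1, 2]
  Insert 6 (step 3): P = [3, 5, 6];  Q = [1, 2, 3]
  Insert 1 (step 4): P = [1, 5, 6] / [3];  Q = [1, 2, 3] / [4]
  Insert 7 (step 5): P = [1, 5, 6, 7] / [3];  Q = [1, 2, 3, 5] / [4]
  Insert 4 (step 6): P = [1, 4, 6, 7] / [3, 5];  Q = [1, 2, 3, 5] / [4, 6]
  Insert 2 (step 7): P = [1, 2, 6, 7] / [3, 4] / [5];  Q = [1, 2, 3, 5] / [4, 6] / [7]
Final shape: (4, 2, 1).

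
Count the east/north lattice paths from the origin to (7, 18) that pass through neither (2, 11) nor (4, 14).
Number of paths = 339124

Inclusion–exclusion. Total paths: C(25, 7) = 480700. Through P₁: C(13, 2)·C(12, 5) = 61776. Through P₂: C(18, 4)·C(7, 3) = 107100. Since P₁ is strictly southwest of P₂, a monotone path through both must visit P₁ then P₂; paths through both = C(13, 2)·C(5, 2)·C(7, 3) = 27300. Avoid both = 480700 − 61776 − 107100 + 27300 = 339124.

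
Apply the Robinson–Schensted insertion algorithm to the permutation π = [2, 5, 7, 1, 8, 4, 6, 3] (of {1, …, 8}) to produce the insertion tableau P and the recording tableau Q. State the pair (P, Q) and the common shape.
P = [1, 3, 6, 8] / [2, 4, 7] / [5];  Q = [1, 2, 3, 5] / [4, 6, 7] / [8];  common shape = (4, 3, 1)

Row-insert the values π_1, π_2, … into P one at a time, bumping the leftmost entry strictly greater than the inserted value down to the next row. The recording tableau Q records, in position (i, j), the step at which that cell was added to P.
  Insert 2 (step 1): P = [2];  Q = [1]
  Insert 5 (step 2): P = [2, 5];  Q = [1, 2]
  Insert 7 (step 3): P = [2, 5, 7];  Q = [1, 2, 3]
  Insert 1 (step 4): P = [1, 5, 7] / [2];  Q = [1, 2, 3] / [4]
  Insert 8 (step 5): P = [1, 5, 7, 8] / [2];  Q = [1, 2, 3, 5] / [4]
  Insert 4 (step 6): P = [1, 4, 7, 8] / [2, 5];  Q = [1, 2, 3, 5] / [4, 6]
  Insert 6 (step 7): P = [1, 4, 6, 8] / [2, 5, 7];  Q = [1, 2, 3, 5] / [4, 6, 7]
  Insert 3 (step 8): P = [1, 3, 6, 8] / [2, 4, 7] / [5];  Q = [1, 2, 3, 5] / [4, 6, 7] / [8]
Final shape: (4, 3, 1).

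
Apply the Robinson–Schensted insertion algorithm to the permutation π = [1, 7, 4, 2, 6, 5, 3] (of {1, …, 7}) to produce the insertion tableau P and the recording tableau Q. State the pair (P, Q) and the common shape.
P = [1, 2, 3] / [4, 5] / [6] / [7];  Q = [1, 2, 5] / [3, 6] / [4] / [7];  common shape = (3, 2, 1, 1)

Row-insert the values π_1, π_2, … into P one at a time, bumping the leftmost entry strictly greater than the inserted value down to the next row. The recording tableau Q records, in position (i, j), the step at which that cell was added to P.
  Insert 1 (step 1): P = [1];  Q = [1]
  Insert 7 (step 2): P = [1, 7];  Q = [1, 2]
  Insert 4 (step 3): P = [1, 4] / [7];  Q = [1, 2] / [3]
  Insert 2 (step 4): P = [1, 2] / [4] / [7];  Q = [1, 2] / [3] / [4]
  Insert 6 (step 5): P = [1, 2, 6] / [4] / [7];  Q = [1, 2, 5] / [3] / [4]
  Insert 5 (step 6): P = [1, 2, 5] / [4, 6] / [7];  Q = [1, 2, 5] / [3, 6] / [4]
  Insert 3 (step 7): P = [1, 2, 3] / [4, 5] / [6] / [7];  Q = [1, 2, 5] / [3, 6] / [4] / [7]
Final shape: (3, 2, 1, 1).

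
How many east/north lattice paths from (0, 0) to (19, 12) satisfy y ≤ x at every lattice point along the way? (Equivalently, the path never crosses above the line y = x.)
Number of paths = 56448210

By the reflection principle (André's argument), the number of monotone paths to (19, 12) with n ≤ m that never go above y = x is C(31, 19) − C(31, 20) = 141120525 − 84672315 = 56448210.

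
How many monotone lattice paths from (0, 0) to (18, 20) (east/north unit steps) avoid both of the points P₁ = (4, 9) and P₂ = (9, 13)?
Number of paths = 25731104410

Inclusion–exclusion. Total paths: C(38, 18) = 33578000610. Through P₁: C(13, 4)·C(25, 14) = 3187041000. Through P₂: C(22, 9)·C(16, 9) = 5690484800. Since P₁ is strictly southwest of P₂, a monotone path through both must visit P₁ then P₂; paths through both = C(13, 4)·C(9, 5)·C(16, 9) = 1030629600. Avoid both = 33578000610 − 3187041000 − 5690484800 + 1030629600 = 25731104410.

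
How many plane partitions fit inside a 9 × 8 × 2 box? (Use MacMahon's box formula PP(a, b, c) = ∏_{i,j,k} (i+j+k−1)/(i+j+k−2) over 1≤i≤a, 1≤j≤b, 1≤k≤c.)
PP(9, 8, 2) = 118195220

Evaluate the triple product over i = 1..9, j = 1..8, k = 1..2. The factors are (2/1) · (3/2) · (3/2) · (4/3) · (4/3) · (5/4) · (5/4) · (6/5) · … (144 factors total). The numerators and denominators telescope so the product is an integer; carrying out the multiplication exactly gives PP(9, 8, 2) = 118195220.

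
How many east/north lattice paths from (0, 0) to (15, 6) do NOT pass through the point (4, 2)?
Number of paths = 33789

Total paths from (0, 0) to (15, 6): C(21, 15) = 54264. Paths through (4, 2): (paths (0, 0) → (4, 2)) × (paths (4, 2) → (15, 6)) = C(6, 4) · C(15, 11) = 15 · 1365 = 20475. Avoidance count = 54264 − 20475 = 33789.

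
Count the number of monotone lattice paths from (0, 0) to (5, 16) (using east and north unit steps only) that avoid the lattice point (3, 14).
Number of paths = 16269

Total paths from (0, 0) to (5, 16): C(21, 5) = 20349. Paths through (3, 14): (paths (0, 0) → (3, 14)) × (paths (3, 14) → (5, 16)) = C(17, 3) · C(4, 2) = 680 · 6 = 4080. Avoidance count = 20349 − 4080 = 16269.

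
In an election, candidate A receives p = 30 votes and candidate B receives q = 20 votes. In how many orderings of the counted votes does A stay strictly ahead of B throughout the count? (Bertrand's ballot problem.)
Strict-lead orderings = 9425842448792

Total orderings of the 50 votes with 30 for A: C(50, 30) = 47129212243960. By the Bertrand ballot formula (Cycle Lemma / reflection principle), the number of orderings in which A is strictly ahead of B throughout is (p − q)/(p + q) · C(p + q, p) = (30 − 20)/(30 + 20) · 47129212243960 = 9425842448792.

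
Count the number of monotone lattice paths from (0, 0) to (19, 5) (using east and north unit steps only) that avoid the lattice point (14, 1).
Number of paths = 40614

Total paths from (0, 0) to (19, 5): C(24, 19) = 42504. Paths through (14, 1): (paths (0, 0) → (14, 1)) × (paths (14, 1) → (19, 5)) = C(15, 14) · C(9, 5) = 15 · 126 = 1890. Avoidance count = 42504 − 1890 = 40614.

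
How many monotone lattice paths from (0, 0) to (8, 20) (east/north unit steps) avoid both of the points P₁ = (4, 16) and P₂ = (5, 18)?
Number of paths = 2577815

Inclusion–exclusion. Total paths: C(28, 8) = 3108105. Through P₁: C(20, 4)·C(8, 4) = 339150. Through P₂: C(23, 5)·C(5, 3) = 336490. Since P₁ is strictly southwest of P₂, a monotone path through both must visit P₁ then P₂; paths through both = C(20, 4)·C(3, 1)·C(5, 3) = 145350. Avoid both = 3108105 − 339150 − 336490 + 145350 = 2577815.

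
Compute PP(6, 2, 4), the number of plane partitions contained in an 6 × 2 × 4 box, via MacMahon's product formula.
PP(6, 2, 4) = 13860

Evaluate the triple product over i = 1..6, j = 1..2, k = 1..4. The factors are (2/1) · (3/2) · (4/3) · (5/4) · (3/2) · (4/3) · (5/4) · (6/5) · … (48 factors total). The numerators and denominators telescope so the product is an integer; carrying out the multiplication exactly gives PP(6, 2, 4) = 13860.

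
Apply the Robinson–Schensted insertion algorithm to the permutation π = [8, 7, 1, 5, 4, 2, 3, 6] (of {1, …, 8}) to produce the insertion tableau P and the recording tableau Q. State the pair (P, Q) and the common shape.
P = [1, 2, 3, 6] / [4] / [5] / [7] / [8];  Q = [1, 4, 7, 8] / [2] / [3] / [5] / [6];  common shape = (4, 1, 1, 1, 1)

Row-insert the values π_1, π_2, … into P one at a time, bumping the leftmost entry strictly greater than the inserted value down to the next row. The recording tableau Q records, in position (i, j), the step at which that cell was added to P.
  Insert 8 (step 1): P = [8];  Q = [1]
  Insert 7 (step 2): P = [7] / [8];  Q = [1] / [2]
  Insert 1 (step 3): P = [1] / [7] / [8];  Q = [1] / [2] / [3]
  Insert 5 (step 4): P = [1, 5] / [7] / [8];  Q = [1, 4] / [2] / [3]
  Insert 4 (step 5): P = [1, 4] / [5] / [7] / [8];  Q = [1, 4] / [2] / [3] / [5]
  Insert 2 (step 6): P = [1, 2] / [4] / [5] / [7] / [8];  Q = [1, 4] / [2] / [3] / [5] / [6]
  Insert 3 (step 7): P = [1, 2, 3] / [4] / [5] / [7] / [8];  Q = [1, 4, 7] / [2] / [3] / [5] / [6]
  Insert 6 (step 8): P = [1, 2, 3, 6] / [4] / [5] / [7] / [8];  Q = [1, 4, 7, 8] / [2] / [3] / [5] / [6]
Final shape: (4, 1, 1, 1, 1).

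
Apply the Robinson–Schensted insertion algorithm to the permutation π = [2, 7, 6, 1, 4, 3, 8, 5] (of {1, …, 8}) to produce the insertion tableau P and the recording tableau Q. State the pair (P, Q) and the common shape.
P = [1, 3, 5] / [2, 4, 8] / [6] / [7];  Q = [1, 2, 7] / [3, 5, 8] / [4] / [6];  common shape = (3, 3, 1, 1)

Row-insert the values π_1, π_2, … into P one at a time, bumping the leftmost entry strictly greater than the inserted value down to the next row. The recording tableau Q records, in position (i, j), the step at which that cell was added to P.
  Insert 2 (step 1): P = [2];  Q = [1]
  Insert 7 (step 2): P = [2, 7];  Q = [1, 2]
  Insert 6 (step 3): P = [2, 6] / [7];  Q = [1, 2] / [3]
  Insert 1 (step 4): P = [1, 6] / [2] / [7];  Q = [1, 2] / [3] / [4]
  Insert 4 (step 5): P = [1, 4] / [2, 6] / [7];  Q = [1, 2] / [3, 5] / [4]
  Insert 3 (step 6): P = [1, 3] / [2, 4] / [6] / [7];  Q = [1, 2] / [3, 5] / [4] / [6]
  Insert 8 (step 7): P = [1, 3, 8] / [2, 4] / [6] / [7];  Q = [1, 2, 7] / [3, 5] / [4] / [6]
  Insert 5 (step 8): P = [1, 3, 5] / [2, 4, 8] / [6] / [7];  Q = [1, 2, 7] / [3, 5, 8] / [4] / [6]
Final shape: (3, 3, 1, 1).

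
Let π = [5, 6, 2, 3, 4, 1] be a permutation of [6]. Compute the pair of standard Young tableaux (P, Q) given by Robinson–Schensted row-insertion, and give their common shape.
P = [1, 3, 4] / [2, 6] / [5];  Q = [1, 2, 5] / [3, 4] / [6];  common shape = (3, 2, 1)

Row-insert the values π_1, π_2, … into P one at a time, bumping the leftmost entry strictly greater than the inserted value down to the next row. The recording tableau Q records, in position (i, j), the step at which that cell was added to P.
  Insert 5 (step 1): P = [5];  Q = [1]
  Insert 6 (step 2): P = [5, 6];  Q = [1, 2]
  Insert 2 (step 3): P = [2, 6] / [5];  Q = [1, 2] / [3]
  Insert 3 (step 4): P = [2, 3] / [5, 6];  Q = [1, 2] / [3, 4]
  Insert 4 (step 5): P = [2, 3, 4] / [5, 6];  Q = [1, 2, 5] / [3, 4]
  Insert 1 (step 6): P = [1, 3, 4] / [2, 6] / [5];  Q = [1, 2, 5] / [3, 4] / [6]
Final shape: (3, 2, 1).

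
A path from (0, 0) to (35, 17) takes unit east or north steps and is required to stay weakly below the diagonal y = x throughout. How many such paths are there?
Number of paths = 11582393855305

By the reflection principle (André's argument), the number of monotone paths to (35, 17) with n ≤ m that never go above y = x is C(52, 35) − C(52, 36) = 21945588357420 − 10363194502115 = 11582393855305.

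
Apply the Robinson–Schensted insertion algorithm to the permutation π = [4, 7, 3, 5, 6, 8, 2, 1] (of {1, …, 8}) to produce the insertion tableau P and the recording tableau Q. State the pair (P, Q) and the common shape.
P = [1, 5, 6, 8] / [2, 7] / [3] / [4];  Q = [1, 2, 5, 6] / [3, 4] / [7] / [8];  common shape = (4, 2, 1, 1)

Row-insert the values π_1, π_2, … into P one at a time, bumping the leftmost entry strictly greater than the inserted value down to the next row. The recording tableau Q records, in position (i, j), the step at which that cell was added to P.
  Insert 4 (step 1): P = [4];  Q = [1]
  Insert 7 (step 2): P = [4, 7];  Q = [1, 2]
  Insert 3 (step 3): P = [3, 7] / [4];  Q = [1, 2] / [3]
  Insert 5 (step 4): P = [3, 5] / [4, 7];  Q = [1, 2] / [3, 4]
  Insert 6 (step 5): P = [3, 5, 6] / [4, 7];  Q = [1, 2, 5] / [3, 4]
  Insert 8 (step 6): P = [3, 5, 6, 8] / [4, 7];  Q = [1, 2, 5, 6] / [3, 4]
  Insert 2 (step 7): P = [2, 5, 6, 8] / [3, 7] / [4];  Q = [1, 2, 5, 6] / [3, 4] / [7]
  Insert 1 (step 8): P = [1, 5, 6, 8] / [2, 7] / [3] / [4];  Q = [1, 2, 5, 6] / [3, 4] / [7] / [8]
Final shape: (4, 2, 1, 1).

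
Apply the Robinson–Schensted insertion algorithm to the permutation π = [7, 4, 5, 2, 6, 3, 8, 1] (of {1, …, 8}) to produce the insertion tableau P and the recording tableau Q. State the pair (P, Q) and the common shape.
P = [1, 3, 6, 8] / [2, 5] / [4] / [7];  Q = [1, 3, 5, 7] / [2, 6] / [4] / [8];  common shape = (4, 2, 1, 1)

Row-insert the values π_1, π_2, … into P one at a time, bumping the leftmost entry strictly greater than the inserted value down to the next row. The recording tableau Q records, in position (i, j), the step at which that cell was added to P.
  Insert 7 (step 1): P = [7];  Q = [1]
  Insert 4 (step 2): P = [4] / [7];  Q = [1] / [2]
  Insert 5 (step 3): P = [4, 5] / [7];  Q = [1, 3] / [2]
  Insert 2 (step 4): P = [2, 5] / [4] / [7];  Q = [1, 3] / [2] / [4]
  Insert 6 (step 5): P = [2, 5, 6] / [4] / [7];  Q = [1, 3, 5] / [2] / [4]
  Insert 3 (step 6): P = [2, 3, 6] / [4, 5] / [7];  Q = [1, 3, 5] / [2, 6] / [4]
  Insert 8 (step 7): P = [2, 3, 6, 8] / [4, 5] / [7];  Q = [1, 3, 5, 7] / [2, 6] / [4]
  Insert 1 (step 8): P = [1, 3, 6, 8] / [2, 5] / [4] / [7];  Q = [1, 3, 5, 7] / [2, 6] / [4] / [8]
Final shape: (4, 2, 1, 1).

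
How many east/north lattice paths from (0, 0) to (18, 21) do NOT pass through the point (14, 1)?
Number of paths = 62358984600

Total paths from (0, 0) to (18, 21): C(39, 18) = 62359143990. Paths through (14, 1): (paths (0, 0) → (14, 1)) × (paths (14, 1) → (18, 21)) = C(15, 14) · C(24, 4) = 15 · 10626 = 159390. Avoidance count = 62359143990 − 159390 = 62358984600.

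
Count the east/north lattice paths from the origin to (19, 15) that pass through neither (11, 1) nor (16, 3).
Number of paths = 1851804045

Inclusion–exclusion. Total paths: C(34, 19) = 1855967520. Through P₁: C(12, 11)·C(22, 8) = 3837240. Through P₂: C(19, 16)·C(15, 3) = 440895. Since P₁ is strictly southwest of P₂, a monotone path through both must visit P₁ then P₂; paths through both = C(12, 11)·C(7, 5)·C(15, 3) = 114660. Avoid both = 1855967520 − 3837240 − 440895 + 114660 = 1851804045.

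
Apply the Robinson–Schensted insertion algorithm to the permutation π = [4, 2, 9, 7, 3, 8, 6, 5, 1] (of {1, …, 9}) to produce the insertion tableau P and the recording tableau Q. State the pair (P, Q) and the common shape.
P = [1, 3, 5] / [2, 6, 8] / [4] / [7] / [9];  Q = [1, 3, 6] / [2, 4, 7] / [5] / [8] / [9];  common shape = (3, 3, 1, 1, 1)

Row-insert the values π_1, π_2, … into P one at a time, bumping the leftmost entry strictly greater than the inserted value down to the next row. The recording tableau Q records, in position (i, j), the step at which that cell was added to P.
  Insert 4 (step 1): P = [4];  Q = [1]
  Insert 2 (step 2): P = [2] / [4];  Q = [1] / [2]
  Insert 9 (step 3): P = [2, 9] / [4];  Q = [1, 3] / [2]
  Insert 7 (step 4): P = [2, 7] / [4, 9];  Q = [1, 3] / [2, 4]
  Insert 3 (step 5): P = [2, 3] / [4, 7] / [9];  Q = [1, 3] / [2, 4] / [5]
  Insert 8 (step 6): P = [2, 3, 8] / [4, 7] / [9];  Q = [1, 3, 6] / [2, 4] / [5]
  Insert 6 (step 7): P = [2, 3, 6] / [4, 7, 8] / [9];  Q = [1, 3, 6] / [2, 4, 7] / [5]
  Insert 5 (step 8): P = [2, 3, 5] / [4, 6, 8] / [7] / [9];  Q = [1, 3, 6] / [2, 4, 7] / [5] / [8]
  Insert 1 (step 9): P = [1, 3, 5] / [2, 6, 8] / [4] / [7] / [9];  Q = [1, 3, 6] / [2, 4, 7] / [5] / [8] / [9]
Final shape: (3, 3, 1, 1, 1).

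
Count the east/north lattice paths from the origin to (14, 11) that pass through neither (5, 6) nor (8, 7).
Number of paths = 2569206

Inclusion–exclusion. Total paths: C(25, 14) = 4457400. Through P₁: C(11, 5)·C(14, 9) = 924924. Through P₂: C(15, 8)·C(10, 6) = 1351350. Since P₁ is strictly southwest of P₂, a monotone path through both must visit P₁ then P₂; paths through both = C(11, 5)·C(4, 3)·C(10, 6) = 388080. Avoid both = 4457400 − 924924 − 1351350 + 388080 = 2569206.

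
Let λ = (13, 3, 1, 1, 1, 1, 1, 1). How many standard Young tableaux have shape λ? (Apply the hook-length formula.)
# SYT of shape (13, 3, 1, 1, 1, 1, 1, 1) = 7660268

Hook-length formula: f^λ = n! / Π hook(c), product over all cells c of the Young diagram. For λ = (13, 3, 1, 1, 1, 1, 1, 1), n = 22 boxes. Hook lengths by row (left-to-right, top-to-bottom): [20, 13, 12, 10, 9, 8, 7, 6, 5, 4, 3, 2, 1]; [9, 2, 1]; [6]; [5]; [4]; [3]; [2]; [1]. Product of hooks = 146731253760000. So f^λ = 22! / 146731253760000 = 1124000727777607680000 / 146731253760000 = 7660268.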